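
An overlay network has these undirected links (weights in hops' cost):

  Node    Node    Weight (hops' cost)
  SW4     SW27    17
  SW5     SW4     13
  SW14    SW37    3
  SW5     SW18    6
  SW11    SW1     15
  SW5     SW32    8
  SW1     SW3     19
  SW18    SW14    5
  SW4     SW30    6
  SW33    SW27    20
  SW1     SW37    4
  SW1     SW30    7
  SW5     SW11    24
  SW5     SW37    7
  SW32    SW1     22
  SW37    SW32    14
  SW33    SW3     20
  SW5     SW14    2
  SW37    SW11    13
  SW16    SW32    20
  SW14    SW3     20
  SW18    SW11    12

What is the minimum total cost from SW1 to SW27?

30 hops' cost

Shortest distances from SW1:
SW1: 0
SW37: 4  (via SW1)
SW14: 7  (via SW37)
SW30: 7  (via SW1)
SW5: 9  (via SW14)
SW18: 12  (via SW14)
SW4: 13  (via SW30)
SW11: 15  (via SW1)
SW32: 17  (via SW5)
SW3: 19  (via SW1)
SW27: 30  (via SW4)
Shortest route: SW1–SW30–SW4–SW27 = 30 hops' cost.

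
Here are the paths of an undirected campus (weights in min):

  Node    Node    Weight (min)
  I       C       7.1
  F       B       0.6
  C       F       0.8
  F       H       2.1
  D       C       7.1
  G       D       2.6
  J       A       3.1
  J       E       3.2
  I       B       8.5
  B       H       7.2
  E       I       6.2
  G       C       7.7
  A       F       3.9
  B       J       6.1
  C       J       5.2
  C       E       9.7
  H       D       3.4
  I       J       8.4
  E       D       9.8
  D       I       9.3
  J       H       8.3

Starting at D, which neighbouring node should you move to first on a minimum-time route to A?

Compare a few routes:
D–H–F–C–J–A: 3.4+2.1+0.8+5.2+3.1 = 14.6
D–H–J–A: 3.4+8.3+3.1 = 14.8
D–C–F–A: 7.1+0.8+3.9 = 11.8
D–H–F–A: 3.4+2.1+3.9 = 9.4
The minimum is 9.4 min via D–H–F–A.
So from D the first move is to H.

H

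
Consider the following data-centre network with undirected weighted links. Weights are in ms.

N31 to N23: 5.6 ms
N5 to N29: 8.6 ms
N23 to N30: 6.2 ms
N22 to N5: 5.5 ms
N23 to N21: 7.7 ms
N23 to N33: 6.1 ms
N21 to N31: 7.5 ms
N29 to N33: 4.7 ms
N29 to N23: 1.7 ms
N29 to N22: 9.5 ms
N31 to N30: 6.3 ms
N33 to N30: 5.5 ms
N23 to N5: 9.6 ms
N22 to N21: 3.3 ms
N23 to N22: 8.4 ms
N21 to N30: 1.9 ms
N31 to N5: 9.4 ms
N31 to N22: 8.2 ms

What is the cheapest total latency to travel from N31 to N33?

11.7 ms

Compare a few routes:
N31 - N30 - N33: 6.3+5.5 = 11.8
N31 - N23 - N33: 5.6+6.1 = 11.7
Cheapest is N31 - N23 - N33 at 11.7 ms.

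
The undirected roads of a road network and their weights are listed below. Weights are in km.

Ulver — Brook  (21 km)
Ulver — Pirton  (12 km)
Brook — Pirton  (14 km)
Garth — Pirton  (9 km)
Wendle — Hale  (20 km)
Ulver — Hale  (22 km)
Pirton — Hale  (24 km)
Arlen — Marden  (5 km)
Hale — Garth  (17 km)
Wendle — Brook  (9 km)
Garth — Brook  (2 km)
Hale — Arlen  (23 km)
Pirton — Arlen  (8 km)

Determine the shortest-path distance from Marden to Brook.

24 km

Settle nodes by increasing distance from Marden:
Marden: 0
Arlen: 5  (via Marden)
Pirton: 13  (via Arlen)
Garth: 22  (via Pirton)
Brook: 24  (via Garth)
Shortest route: Marden → Arlen → Pirton → Garth → Brook = 24 km.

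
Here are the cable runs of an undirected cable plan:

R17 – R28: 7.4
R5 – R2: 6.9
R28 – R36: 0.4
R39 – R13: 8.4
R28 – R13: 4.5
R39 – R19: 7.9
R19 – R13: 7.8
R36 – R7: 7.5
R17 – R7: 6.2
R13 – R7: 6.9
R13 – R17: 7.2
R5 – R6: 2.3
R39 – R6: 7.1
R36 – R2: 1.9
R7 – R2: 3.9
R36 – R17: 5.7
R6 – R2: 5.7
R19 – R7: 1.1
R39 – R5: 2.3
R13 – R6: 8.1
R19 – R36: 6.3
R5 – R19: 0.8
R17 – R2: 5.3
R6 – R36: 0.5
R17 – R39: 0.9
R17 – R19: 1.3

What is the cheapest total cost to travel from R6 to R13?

Compare a few routes:
R6 - R36 - R28 - R13: 0.5+0.4+4.5 = 5.4
R6 - R13: 8.1 = 8.1
R6 - R5 - R19 - R7 - R13: 2.3+0.8+1.1+6.9 = 11.1
R6 - R5 - R19 - R13: 2.3+0.8+7.8 = 10.9
Cheapest is R6 - R36 - R28 - R13 at 5.4.

5.4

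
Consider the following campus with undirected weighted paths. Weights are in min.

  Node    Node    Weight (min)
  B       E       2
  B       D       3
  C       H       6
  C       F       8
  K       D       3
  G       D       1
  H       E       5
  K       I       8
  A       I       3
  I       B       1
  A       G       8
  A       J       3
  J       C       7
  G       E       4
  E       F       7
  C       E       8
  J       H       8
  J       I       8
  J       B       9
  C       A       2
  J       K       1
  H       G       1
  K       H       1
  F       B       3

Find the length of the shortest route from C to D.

8 min

Running Dijkstra from C:
C: 0
A: 2  (via C)
I: 5  (via A)
J: 5  (via A)
B: 6  (via I)
H: 6  (via C)
K: 6  (via J)
G: 7  (via H)
D: 8  (via G)
Shortest route: C–H–G–D = 8 min.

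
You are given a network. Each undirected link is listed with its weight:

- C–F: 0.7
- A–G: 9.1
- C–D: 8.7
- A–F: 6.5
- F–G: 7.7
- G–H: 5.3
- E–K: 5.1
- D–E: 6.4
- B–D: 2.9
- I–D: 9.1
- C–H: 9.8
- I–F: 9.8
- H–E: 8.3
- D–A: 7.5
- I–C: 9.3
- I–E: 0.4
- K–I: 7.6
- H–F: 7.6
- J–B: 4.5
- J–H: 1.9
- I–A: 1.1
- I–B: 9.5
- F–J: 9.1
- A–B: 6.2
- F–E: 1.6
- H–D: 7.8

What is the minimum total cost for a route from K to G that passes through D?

24.6

Best K to D: K → E → D costing 11.5
Best D to G: D → H → G costing 13.1
Total via D: 11.5 + 13.1 = 24.6.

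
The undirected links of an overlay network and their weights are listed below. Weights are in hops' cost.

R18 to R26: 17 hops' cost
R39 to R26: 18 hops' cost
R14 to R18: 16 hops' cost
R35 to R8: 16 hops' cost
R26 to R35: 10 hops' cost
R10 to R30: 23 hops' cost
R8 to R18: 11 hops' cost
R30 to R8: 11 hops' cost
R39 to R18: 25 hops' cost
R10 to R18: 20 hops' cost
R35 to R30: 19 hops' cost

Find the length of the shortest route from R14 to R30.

38 hops' cost

Candidate routes:
R14 - R18 - R26 - R35 - R30: 16+17+10+19 = 62
R14 - R18 - R8 - R35 - R30: 16+11+16+19 = 62
R14 - R18 - R8 - R30: 16+11+11 = 38
R14 - R18 - R10 - R30: 16+20+23 = 59
Cheapest is R14 - R18 - R8 - R30 at 38 hops' cost.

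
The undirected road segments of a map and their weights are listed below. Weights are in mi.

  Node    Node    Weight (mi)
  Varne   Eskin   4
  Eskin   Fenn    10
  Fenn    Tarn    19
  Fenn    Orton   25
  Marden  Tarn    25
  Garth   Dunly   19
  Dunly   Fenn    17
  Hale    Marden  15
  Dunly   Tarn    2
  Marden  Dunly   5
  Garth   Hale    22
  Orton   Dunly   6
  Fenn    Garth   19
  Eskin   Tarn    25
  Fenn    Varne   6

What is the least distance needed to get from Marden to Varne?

Compare a few routes:
Marden - Dunly - Tarn - Fenn - Varne: 5+2+19+6 = 32
Marden - Dunly - Fenn - Varne: 5+17+6 = 28
Cheapest is Marden - Dunly - Fenn - Varne at 28 mi.

28 mi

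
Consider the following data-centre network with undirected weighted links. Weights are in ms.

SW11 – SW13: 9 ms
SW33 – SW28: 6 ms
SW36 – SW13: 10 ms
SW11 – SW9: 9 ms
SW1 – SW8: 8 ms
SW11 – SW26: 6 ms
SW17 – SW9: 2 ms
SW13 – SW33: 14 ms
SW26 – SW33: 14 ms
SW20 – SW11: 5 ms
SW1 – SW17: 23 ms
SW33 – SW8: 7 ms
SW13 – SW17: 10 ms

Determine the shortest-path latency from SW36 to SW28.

Settle nodes by increasing distance from SW36:
SW36: 0
SW13: 10  (via SW36)
SW11: 19  (via SW13)
SW17: 20  (via SW13)
SW9: 22  (via SW17)
SW33: 24  (via SW13)
SW20: 24  (via SW11)
SW26: 25  (via SW11)
SW28: 30  (via SW33)
Shortest route: SW36 → SW13 → SW33 → SW28 = 30 ms.

30 ms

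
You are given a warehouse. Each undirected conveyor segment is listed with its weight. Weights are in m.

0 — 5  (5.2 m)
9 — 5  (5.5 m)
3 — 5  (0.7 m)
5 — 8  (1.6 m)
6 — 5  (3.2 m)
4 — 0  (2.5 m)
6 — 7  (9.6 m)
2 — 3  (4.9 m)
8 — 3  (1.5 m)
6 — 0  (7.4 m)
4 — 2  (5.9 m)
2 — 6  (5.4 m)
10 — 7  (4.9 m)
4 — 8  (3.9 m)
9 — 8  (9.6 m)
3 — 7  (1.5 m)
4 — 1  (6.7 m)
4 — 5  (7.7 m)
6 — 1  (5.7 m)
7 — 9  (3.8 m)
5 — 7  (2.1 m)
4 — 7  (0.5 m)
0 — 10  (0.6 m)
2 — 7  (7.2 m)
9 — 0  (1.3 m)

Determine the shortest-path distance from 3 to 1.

Settle nodes by increasing distance from 3:
3: 0
5: 0.7  (via 3)
7: 1.5  (via 3)
8: 1.5  (via 3)
4: 2  (via 7)
6: 3.9  (via 5)
0: 4.5  (via 4)
2: 4.9  (via 3)
10: 5.1  (via 0)
9: 5.3  (via 7)
1: 8.7  (via 4)
Shortest route: 3 → 7 → 4 → 1 = 8.7 m.

8.7 m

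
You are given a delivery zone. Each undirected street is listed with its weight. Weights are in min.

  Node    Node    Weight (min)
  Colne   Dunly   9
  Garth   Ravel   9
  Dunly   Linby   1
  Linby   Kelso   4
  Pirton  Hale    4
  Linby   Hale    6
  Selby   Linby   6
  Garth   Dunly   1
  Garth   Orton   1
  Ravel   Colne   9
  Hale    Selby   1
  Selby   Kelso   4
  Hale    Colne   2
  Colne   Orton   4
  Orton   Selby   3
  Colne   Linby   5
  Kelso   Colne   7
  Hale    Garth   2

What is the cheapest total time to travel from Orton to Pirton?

Shortest distances from Orton:
Orton: 0
Garth: 1  (via Orton)
Dunly: 2  (via Garth)
Selby: 3  (via Orton)
Hale: 3  (via Garth)
Linby: 3  (via Dunly)
Colne: 4  (via Orton)
Pirton: 7  (via Hale)
Shortest route: Orton → Garth → Hale → Pirton = 7 min.

7 min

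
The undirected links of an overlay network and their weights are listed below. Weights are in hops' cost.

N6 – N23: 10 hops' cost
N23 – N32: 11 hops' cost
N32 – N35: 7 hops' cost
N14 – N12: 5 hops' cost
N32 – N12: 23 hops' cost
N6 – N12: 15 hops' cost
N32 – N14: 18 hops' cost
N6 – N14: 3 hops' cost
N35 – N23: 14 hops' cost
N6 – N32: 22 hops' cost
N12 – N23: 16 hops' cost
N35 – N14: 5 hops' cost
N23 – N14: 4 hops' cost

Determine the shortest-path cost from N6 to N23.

Compare a few routes:
N6 → N23: 10 = 10
N6 → N14 → N23: 3+4 = 7
The minimum is 7 hops' cost via N6 → N14 → N23.

7 hops' cost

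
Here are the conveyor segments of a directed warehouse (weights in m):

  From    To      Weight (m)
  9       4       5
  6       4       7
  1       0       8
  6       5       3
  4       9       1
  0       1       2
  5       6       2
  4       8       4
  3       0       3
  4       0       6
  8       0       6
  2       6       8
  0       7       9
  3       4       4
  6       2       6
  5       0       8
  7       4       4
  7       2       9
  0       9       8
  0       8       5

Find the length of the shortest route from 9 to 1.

13 m

Enumerating some paths:
9 → 4 → 8 → 0 → 1: 5+4+6+2 = 17
9 → 4 → 0 → 1: 5+6+2 = 13
The minimum is 13 m via 9 → 4 → 0 → 1.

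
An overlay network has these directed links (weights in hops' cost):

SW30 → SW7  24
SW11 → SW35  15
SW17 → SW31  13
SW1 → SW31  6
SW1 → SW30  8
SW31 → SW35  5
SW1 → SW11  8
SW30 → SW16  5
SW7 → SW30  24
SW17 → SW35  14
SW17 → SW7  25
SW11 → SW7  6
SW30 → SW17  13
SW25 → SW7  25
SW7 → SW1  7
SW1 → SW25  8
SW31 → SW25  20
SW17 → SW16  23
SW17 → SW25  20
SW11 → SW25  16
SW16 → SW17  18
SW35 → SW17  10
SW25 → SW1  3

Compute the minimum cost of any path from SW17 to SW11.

31 hops' cost

Shortest distances from SW17:
SW17: 0
SW31: 13  (via SW17)
SW35: 14  (via SW17)
SW25: 20  (via SW17)
SW1: 23  (via SW25)
SW16: 23  (via SW17)
SW7: 25  (via SW17)
SW11: 31  (via SW1)
Shortest route: SW17 → SW25 → SW1 → SW11 = 31 hops' cost.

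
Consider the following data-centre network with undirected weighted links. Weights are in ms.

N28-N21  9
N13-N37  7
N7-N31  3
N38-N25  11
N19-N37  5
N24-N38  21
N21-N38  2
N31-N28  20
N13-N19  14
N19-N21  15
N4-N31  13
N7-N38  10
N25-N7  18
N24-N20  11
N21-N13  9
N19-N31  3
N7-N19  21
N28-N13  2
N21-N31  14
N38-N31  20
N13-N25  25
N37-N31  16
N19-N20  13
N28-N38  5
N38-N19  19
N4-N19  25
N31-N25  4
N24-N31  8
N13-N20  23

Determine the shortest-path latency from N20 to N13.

Enumerating some paths:
N20–N13: 23 = 23
N20–N19–N37–N13: 13+5+7 = 25
The minimum is 23 ms via N20–N13.

23 ms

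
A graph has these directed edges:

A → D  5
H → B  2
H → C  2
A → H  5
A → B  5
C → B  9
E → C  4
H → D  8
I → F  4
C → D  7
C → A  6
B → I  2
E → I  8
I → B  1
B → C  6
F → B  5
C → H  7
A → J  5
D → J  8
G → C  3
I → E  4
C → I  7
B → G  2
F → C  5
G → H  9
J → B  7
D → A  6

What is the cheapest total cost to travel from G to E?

Running Dijkstra from G:
G: 0
C: 3  (via G)
A: 9  (via C)
H: 9  (via G)
D: 10  (via C)
I: 10  (via C)
B: 11  (via H)
E: 14  (via I)
Shortest route: G → C → I → E = 14.

14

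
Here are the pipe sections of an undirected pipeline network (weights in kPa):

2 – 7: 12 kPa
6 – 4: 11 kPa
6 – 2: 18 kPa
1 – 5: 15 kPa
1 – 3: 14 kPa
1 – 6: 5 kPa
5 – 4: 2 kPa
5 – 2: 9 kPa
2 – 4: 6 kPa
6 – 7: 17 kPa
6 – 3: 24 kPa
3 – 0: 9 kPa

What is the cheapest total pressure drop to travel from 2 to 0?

45 kPa

Compare a few routes:
2–4–5–1–3–0: 6+2+15+14+9 = 46
2–6–1–3–0: 18+5+14+9 = 46
2–4–6–1–3–0: 6+11+5+14+9 = 45
Cheapest is 2–4–6–1–3–0 at 45 kPa.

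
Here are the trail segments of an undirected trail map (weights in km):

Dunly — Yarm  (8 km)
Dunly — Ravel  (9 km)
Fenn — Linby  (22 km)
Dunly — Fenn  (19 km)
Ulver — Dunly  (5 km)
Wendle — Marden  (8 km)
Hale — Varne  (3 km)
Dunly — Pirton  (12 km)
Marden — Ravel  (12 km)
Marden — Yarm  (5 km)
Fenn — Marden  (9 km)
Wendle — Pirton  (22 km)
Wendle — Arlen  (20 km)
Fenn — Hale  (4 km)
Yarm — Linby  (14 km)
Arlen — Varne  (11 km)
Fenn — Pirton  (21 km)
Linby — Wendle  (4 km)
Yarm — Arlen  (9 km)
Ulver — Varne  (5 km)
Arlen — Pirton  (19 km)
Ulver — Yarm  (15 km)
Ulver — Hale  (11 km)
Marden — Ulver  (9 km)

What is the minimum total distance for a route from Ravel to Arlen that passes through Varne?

Shortest Ravel→Varne: Ravel → Dunly → Ulver → Varne = 19
Best Varne to Arlen: Varne → Arlen costing 11
Total via Varne: 19 + 11 = 30 km.

30 km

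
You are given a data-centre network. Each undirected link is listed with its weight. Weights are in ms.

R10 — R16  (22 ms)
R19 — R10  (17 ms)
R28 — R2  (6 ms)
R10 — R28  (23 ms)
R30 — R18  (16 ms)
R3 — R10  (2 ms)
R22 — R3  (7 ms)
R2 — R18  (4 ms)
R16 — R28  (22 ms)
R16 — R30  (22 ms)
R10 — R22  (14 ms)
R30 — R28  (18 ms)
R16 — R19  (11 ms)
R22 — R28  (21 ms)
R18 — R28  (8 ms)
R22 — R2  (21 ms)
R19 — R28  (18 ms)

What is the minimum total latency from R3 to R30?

Candidate routes:
R3 - R22 - R28 - R30: 7+21+18 = 46
R3 - R10 - R16 - R30: 2+22+22 = 46
R3 - R10 - R28 - R30: 2+23+18 = 43
Cheapest is R3 - R10 - R28 - R30 at 43 ms.

43 ms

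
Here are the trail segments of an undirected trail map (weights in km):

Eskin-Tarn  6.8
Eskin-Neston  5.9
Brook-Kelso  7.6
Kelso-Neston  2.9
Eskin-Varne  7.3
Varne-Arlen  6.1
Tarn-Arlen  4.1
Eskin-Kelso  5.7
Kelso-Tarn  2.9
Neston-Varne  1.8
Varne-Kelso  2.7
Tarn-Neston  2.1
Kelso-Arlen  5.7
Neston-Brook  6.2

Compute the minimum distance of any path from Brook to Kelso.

Candidate routes:
Brook - Neston - Kelso: 6.2+2.9 = 9.1
Brook - Kelso: 7.6 = 7.6
Brook - Neston - Varne - Kelso: 6.2+1.8+2.7 = 10.7
The minimum is 7.6 km via Brook - Kelso.

7.6 km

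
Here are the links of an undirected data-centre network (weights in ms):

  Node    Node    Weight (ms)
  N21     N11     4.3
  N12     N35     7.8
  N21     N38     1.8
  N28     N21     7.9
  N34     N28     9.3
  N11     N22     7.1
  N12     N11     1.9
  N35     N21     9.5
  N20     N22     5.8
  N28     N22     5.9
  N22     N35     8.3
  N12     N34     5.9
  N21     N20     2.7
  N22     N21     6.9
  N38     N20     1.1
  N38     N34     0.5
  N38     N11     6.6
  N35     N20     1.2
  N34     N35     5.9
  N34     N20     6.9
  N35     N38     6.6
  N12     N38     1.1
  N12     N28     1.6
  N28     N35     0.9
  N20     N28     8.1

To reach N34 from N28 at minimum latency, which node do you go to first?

N12

Candidate routes:
N28 - N35 - N34: 0.9+5.9 = 6.8
N28 - N12 - N38 - N34: 1.6+1.1+0.5 = 3.2
N28 - N35 - N20 - N21 - N38 - N34: 0.9+1.2+2.7+1.8+0.5 = 7.1
N28 - N35 - N20 - N38 - N34: 0.9+1.2+1.1+0.5 = 3.7
Cheapest is N28 - N12 - N38 - N34 at 3.2 ms.
So from N28 the first move is to N12.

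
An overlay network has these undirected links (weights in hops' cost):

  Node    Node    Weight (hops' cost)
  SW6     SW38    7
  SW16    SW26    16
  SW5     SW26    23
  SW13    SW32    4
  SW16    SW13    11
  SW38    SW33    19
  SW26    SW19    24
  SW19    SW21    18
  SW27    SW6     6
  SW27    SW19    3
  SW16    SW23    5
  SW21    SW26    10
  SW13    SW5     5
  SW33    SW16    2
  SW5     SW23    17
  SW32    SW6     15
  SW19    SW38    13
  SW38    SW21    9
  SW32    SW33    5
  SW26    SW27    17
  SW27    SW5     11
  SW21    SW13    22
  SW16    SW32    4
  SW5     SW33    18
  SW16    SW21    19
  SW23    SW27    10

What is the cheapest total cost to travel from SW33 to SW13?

Shortest distances from SW33:
SW33: 0
SW16: 2  (via SW33)
SW32: 5  (via SW33)
SW23: 7  (via SW16)
SW13: 9  (via SW32)
Shortest route: SW33 → SW32 → SW13 = 9 hops' cost.

9 hops' cost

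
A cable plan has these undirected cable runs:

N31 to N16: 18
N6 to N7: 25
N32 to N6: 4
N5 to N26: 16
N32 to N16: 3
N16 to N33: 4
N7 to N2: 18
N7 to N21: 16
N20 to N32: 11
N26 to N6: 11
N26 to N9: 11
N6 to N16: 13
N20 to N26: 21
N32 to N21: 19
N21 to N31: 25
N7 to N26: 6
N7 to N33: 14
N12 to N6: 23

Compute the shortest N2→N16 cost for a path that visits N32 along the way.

42

Shortest N2→N32: N2 → N7 → N26 → N6 → N32 = 39
Best N32 to N16: N32 → N16 costing 3
Total via N32: 39 + 3 = 42.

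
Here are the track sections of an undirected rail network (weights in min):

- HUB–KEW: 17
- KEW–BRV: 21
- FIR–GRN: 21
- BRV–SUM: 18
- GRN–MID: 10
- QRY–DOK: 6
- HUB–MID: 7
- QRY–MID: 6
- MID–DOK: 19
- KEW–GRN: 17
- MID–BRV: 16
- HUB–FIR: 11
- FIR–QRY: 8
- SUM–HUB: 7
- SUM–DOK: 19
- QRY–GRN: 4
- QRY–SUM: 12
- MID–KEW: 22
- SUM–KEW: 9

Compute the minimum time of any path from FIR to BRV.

30 min

Shortest distances from FIR:
FIR: 0
QRY: 8  (via FIR)
HUB: 11  (via FIR)
GRN: 12  (via QRY)
MID: 14  (via QRY)
DOK: 14  (via QRY)
SUM: 18  (via HUB)
KEW: 27  (via SUM)
BRV: 30  (via MID)
Shortest route: FIR → QRY → MID → BRV = 30 min.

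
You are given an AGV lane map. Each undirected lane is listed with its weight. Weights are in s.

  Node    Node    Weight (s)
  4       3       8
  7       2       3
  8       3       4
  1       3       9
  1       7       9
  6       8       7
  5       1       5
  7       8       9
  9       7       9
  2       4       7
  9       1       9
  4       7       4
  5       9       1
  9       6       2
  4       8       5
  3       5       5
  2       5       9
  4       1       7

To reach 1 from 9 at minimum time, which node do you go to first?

5

Candidate routes:
9 - 5 - 3 - 1: 1+5+9 = 15
9 - 5 - 1: 1+5 = 6
9 - 1: 9 = 9
Cheapest is 9 - 5 - 1 at 6 s.
So from 9 the first move is to 5.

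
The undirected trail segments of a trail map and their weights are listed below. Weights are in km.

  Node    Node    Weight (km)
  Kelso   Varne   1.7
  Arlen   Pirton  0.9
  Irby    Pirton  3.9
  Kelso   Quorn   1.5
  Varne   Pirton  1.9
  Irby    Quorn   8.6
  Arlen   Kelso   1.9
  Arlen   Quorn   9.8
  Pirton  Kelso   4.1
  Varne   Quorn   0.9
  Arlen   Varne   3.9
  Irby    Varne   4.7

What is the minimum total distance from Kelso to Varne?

1.7 km

Candidate routes:
Kelso–Varne: 1.7 = 1.7
Kelso–Quorn–Varne: 1.5+0.9 = 2.4
Cheapest is Kelso–Varne at 1.7 km.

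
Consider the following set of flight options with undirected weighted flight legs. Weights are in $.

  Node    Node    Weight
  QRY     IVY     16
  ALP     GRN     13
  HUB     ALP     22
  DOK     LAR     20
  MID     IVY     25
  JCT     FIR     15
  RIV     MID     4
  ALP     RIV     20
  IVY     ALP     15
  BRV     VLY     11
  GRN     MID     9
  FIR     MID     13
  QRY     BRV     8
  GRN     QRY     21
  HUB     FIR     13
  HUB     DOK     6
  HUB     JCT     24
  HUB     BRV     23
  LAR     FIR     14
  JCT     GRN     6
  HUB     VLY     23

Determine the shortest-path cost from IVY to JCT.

$34

Running Dijkstra from IVY:
IVY: 0
ALP: 15  (via IVY)
QRY: 16  (via IVY)
BRV: 24  (via QRY)
MID: 25  (via IVY)
GRN: 28  (via ALP)
RIV: 29  (via MID)
JCT: 34  (via GRN)
Shortest route: IVY–ALP–GRN–JCT = $34.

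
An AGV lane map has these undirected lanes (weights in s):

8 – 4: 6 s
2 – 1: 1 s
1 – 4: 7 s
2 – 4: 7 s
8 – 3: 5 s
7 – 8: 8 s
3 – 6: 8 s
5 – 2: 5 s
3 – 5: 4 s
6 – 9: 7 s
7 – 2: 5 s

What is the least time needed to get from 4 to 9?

26 s

Compare a few routes:
4–1–2–5–3–6–9: 7+1+5+4+8+7 = 32
4–2–7–8–3–6–9: 7+5+8+5+8+7 = 40
4–2–5–3–6–9: 7+5+4+8+7 = 31
4–8–3–6–9: 6+5+8+7 = 26
Cheapest is 4–8–3–6–9 at 26 s.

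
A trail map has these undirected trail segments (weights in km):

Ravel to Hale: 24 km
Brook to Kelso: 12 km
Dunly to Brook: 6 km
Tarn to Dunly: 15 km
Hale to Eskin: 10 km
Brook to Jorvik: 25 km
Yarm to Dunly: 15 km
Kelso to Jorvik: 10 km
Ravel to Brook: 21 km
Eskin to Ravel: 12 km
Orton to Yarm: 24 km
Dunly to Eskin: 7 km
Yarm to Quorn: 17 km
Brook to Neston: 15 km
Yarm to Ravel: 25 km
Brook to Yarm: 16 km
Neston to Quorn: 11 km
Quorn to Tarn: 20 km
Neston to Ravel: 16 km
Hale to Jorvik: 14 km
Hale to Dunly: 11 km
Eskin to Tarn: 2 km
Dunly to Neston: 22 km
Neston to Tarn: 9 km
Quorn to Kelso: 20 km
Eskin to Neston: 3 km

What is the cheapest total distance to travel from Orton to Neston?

Candidate routes:
Orton - Yarm - Quorn - Neston: 24+17+11 = 52
Orton - Yarm - Dunly - Eskin - Neston: 24+15+7+3 = 49
Cheapest is Orton - Yarm - Dunly - Eskin - Neston at 49 km.

49 km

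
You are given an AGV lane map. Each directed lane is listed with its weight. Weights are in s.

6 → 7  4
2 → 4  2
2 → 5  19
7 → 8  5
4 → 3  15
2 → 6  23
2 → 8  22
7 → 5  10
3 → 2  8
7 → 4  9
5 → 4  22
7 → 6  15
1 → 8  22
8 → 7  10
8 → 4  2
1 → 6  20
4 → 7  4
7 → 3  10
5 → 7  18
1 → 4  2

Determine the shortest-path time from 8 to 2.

Enumerating some paths:
8–7–3–2: 10+10+8 = 28
8–4–3–2: 2+15+8 = 25
8–4–7–3–2: 2+4+10+8 = 24
The minimum is 24 s via 8–4–7–3–2.

24 s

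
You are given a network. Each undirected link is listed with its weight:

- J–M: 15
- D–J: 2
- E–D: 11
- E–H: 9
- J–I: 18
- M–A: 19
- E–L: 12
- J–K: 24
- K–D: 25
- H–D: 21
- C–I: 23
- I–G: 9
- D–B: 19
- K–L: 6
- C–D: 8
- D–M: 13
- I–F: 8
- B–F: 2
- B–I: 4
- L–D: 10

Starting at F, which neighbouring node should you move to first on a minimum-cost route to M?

B

Enumerating some paths:
F - B - D - M: 2+19+13 = 34
F - B - D - J - M: 2+19+2+15 = 38
Cheapest is F - B - D - M at 34.
So from F the first move is to B.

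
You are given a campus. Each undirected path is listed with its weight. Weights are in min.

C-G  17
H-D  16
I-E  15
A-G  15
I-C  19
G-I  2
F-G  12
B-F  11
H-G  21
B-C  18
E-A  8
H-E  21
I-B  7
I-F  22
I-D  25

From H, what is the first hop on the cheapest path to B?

G

Enumerating some paths:
H–G–F–B: 21+12+11 = 44
H–E–I–B: 21+15+7 = 43
H–G–I–B: 21+2+7 = 30
The minimum is 30 min via H–G–I–B.
So from H the first move is to G.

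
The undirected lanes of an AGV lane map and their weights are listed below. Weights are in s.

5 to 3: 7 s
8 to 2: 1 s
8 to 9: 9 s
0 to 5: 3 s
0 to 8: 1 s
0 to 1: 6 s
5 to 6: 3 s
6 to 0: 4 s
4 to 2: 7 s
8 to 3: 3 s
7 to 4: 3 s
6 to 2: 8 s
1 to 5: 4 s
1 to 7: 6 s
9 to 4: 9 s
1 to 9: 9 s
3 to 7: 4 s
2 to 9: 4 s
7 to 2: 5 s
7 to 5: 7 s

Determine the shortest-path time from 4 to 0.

9 s

Compare a few routes:
4 → 2 → 8 → 0: 7+1+1 = 9
4 → 7 → 2 → 8 → 0: 3+5+1+1 = 10
Cheapest is 4 → 2 → 8 → 0 at 9 s.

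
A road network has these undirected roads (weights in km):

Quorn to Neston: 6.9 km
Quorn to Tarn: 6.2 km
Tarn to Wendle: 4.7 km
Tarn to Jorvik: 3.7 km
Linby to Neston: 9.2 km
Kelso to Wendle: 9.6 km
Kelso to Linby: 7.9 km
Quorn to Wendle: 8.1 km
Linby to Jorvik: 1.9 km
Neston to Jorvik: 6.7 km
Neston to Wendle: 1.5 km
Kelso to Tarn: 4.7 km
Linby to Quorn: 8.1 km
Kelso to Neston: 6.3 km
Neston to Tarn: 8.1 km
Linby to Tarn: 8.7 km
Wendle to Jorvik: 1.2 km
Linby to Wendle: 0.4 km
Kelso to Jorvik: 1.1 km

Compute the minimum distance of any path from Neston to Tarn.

6.2 km

Compare a few routes:
Neston → Wendle → Tarn: 1.5+4.7 = 6.2
Neston → Wendle → Jorvik → Tarn: 1.5+1.2+3.7 = 6.4
Neston → Wendle → Linby → Jorvik → Tarn: 1.5+0.4+1.9+3.7 = 7.5
The minimum is 6.2 km via Neston → Wendle → Tarn.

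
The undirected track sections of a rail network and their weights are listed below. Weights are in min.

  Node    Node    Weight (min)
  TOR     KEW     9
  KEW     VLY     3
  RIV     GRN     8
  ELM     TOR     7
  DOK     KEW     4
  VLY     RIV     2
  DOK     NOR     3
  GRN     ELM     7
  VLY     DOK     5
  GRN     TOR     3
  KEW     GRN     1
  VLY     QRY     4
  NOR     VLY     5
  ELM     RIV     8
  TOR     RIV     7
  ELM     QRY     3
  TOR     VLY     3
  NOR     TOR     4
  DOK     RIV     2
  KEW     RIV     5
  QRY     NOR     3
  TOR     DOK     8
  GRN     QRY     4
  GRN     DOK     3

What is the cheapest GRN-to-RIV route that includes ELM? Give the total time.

Shortest GRN→ELM: GRN–ELM = 7
Shortest ELM→RIV: ELM–RIV = 8
Total via ELM: 7 + 8 = 15 min.

15 min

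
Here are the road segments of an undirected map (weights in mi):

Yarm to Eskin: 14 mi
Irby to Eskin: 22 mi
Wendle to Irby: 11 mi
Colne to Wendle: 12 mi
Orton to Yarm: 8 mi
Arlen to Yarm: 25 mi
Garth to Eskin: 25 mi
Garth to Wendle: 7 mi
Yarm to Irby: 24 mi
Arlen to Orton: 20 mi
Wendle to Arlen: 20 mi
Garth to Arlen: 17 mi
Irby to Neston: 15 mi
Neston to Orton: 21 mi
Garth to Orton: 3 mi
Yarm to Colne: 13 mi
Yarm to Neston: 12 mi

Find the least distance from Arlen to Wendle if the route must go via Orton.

30 mi

Best Arlen to Orton: Arlen–Orton costing 20
Best Orton to Wendle: Orton–Garth–Wendle costing 10
Total via Orton: 20 + 10 = 30 mi.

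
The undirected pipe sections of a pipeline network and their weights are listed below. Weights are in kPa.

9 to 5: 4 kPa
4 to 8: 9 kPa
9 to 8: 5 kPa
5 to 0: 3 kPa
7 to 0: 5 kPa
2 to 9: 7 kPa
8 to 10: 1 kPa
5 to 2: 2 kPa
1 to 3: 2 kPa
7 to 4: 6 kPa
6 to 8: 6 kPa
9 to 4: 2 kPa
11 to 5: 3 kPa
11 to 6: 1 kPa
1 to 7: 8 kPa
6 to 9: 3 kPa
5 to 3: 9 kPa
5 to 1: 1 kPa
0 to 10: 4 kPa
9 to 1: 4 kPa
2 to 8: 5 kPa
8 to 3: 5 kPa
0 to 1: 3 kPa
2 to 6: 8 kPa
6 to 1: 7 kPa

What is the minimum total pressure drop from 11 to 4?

6 kPa

Running Dijkstra from 11:
11: 0
6: 1  (via 11)
5: 3  (via 11)
1: 4  (via 5)
9: 4  (via 6)
2: 5  (via 5)
0: 6  (via 5)
3: 6  (via 1)
4: 6  (via 9)
Shortest route: 11 → 6 → 9 → 4 = 6 kPa.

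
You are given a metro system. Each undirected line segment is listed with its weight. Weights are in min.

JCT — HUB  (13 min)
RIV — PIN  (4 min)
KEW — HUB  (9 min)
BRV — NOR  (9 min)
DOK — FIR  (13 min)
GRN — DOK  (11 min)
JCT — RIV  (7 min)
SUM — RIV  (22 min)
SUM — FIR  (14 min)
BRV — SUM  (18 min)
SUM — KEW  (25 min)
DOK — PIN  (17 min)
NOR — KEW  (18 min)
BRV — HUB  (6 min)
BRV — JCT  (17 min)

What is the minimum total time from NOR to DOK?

54 min

Shortest distances from NOR:
NOR: 0
BRV: 9  (via NOR)
HUB: 15  (via BRV)
KEW: 18  (via NOR)
JCT: 26  (via BRV)
SUM: 27  (via BRV)
RIV: 33  (via JCT)
PIN: 37  (via RIV)
FIR: 41  (via SUM)
DOK: 54  (via PIN)
Shortest route: NOR → BRV → JCT → RIV → PIN → DOK = 54 min.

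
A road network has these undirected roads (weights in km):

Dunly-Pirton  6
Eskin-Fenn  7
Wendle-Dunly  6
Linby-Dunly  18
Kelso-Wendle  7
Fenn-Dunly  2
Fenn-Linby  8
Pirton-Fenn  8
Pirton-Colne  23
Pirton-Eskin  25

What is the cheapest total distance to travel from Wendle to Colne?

Enumerating some paths:
Wendle → Dunly → Pirton → Colne: 6+6+23 = 35
Wendle → Dunly → Fenn → Pirton → Colne: 6+2+8+23 = 39
Wendle → Dunly → Linby → Fenn → Pirton → Colne: 6+18+8+8+23 = 63
Wendle → Dunly → Fenn → Eskin → Pirton → Colne: 6+2+7+25+23 = 63
The minimum is 35 km via Wendle → Dunly → Pirton → Colne.

35 km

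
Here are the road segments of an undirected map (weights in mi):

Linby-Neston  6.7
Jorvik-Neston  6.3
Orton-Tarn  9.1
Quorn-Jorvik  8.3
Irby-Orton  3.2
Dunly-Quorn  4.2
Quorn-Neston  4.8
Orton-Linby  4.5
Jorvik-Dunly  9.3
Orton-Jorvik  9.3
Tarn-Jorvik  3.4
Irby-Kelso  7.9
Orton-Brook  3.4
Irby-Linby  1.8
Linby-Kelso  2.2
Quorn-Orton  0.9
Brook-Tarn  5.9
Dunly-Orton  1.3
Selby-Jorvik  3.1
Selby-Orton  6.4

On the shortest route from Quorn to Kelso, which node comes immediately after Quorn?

Orton

Enumerating some paths:
Quorn → Orton → Linby → Kelso: 0.9+4.5+2.2 = 7.6
Quorn → Orton → Irby → Kelso: 0.9+3.2+7.9 = 12
Quorn → Orton → Irby → Linby → Kelso: 0.9+3.2+1.8+2.2 = 8.1
Quorn → Dunly → Orton → Linby → Kelso: 4.2+1.3+4.5+2.2 = 12.2
Cheapest is Quorn → Orton → Linby → Kelso at 7.6 mi.
So from Quorn the first move is to Orton.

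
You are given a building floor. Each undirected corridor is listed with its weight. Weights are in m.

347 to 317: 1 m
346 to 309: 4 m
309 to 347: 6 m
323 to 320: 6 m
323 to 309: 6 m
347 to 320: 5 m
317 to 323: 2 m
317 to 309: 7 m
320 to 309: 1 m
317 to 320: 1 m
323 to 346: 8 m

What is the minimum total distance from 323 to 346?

Running Dijkstra from 323:
323: 0
317: 2  (via 323)
347: 3  (via 317)
320: 3  (via 317)
309: 4  (via 320)
346: 8  (via 323)
Shortest route: 323–346 = 8 m.

8 m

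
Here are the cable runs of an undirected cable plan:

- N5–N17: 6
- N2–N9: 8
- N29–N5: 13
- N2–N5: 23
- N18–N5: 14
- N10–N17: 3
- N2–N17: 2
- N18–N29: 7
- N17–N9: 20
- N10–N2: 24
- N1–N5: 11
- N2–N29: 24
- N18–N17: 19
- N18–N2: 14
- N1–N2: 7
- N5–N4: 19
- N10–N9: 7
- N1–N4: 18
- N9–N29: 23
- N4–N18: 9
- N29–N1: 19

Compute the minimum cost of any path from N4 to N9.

Compare a few routes:
N4 → N1 → N2 → N9: 18+7+8 = 33
N4 → N18 → N2 → N9: 9+14+8 = 31
N4 → N5 → N17 → N10 → N9: 19+6+3+7 = 35
The minimum is 31 via N4 → N18 → N2 → N9.

31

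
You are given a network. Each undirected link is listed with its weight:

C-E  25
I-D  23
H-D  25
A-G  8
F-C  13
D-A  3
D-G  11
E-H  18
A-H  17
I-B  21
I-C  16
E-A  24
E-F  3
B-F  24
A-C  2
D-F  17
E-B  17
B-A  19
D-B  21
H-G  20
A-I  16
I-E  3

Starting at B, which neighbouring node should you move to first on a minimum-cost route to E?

Enumerating some paths:
B–E: 17 = 17
B–I–E: 21+3 = 24
B–F–E: 24+3 = 27
Cheapest is B–E at 17.
So from B the first move is to E.

E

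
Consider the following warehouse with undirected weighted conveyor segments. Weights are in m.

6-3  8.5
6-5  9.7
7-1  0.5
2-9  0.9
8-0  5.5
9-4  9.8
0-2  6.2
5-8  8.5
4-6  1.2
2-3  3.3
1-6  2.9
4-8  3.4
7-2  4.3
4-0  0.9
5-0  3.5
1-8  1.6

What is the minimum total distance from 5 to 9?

Compare a few routes:
5 → 0 → 2 → 9: 3.5+6.2+0.9 = 10.6
5 → 0 → 4 → 9: 3.5+0.9+9.8 = 14.2
5 → 0 → 4 → 6 → 1 → 7 → 2 → 9: 3.5+0.9+1.2+2.9+0.5+4.3+0.9 = 14.2
Cheapest is 5 → 0 → 2 → 9 at 10.6 m.

10.6 m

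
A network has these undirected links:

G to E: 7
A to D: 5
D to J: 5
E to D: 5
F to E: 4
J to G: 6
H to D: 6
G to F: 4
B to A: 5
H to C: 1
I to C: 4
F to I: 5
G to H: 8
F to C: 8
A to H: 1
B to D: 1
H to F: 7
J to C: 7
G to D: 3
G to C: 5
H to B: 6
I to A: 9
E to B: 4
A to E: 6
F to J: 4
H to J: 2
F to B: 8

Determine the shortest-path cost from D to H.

Settle nodes by increasing distance from D:
D: 0
B: 1  (via D)
G: 3  (via D)
A: 5  (via D)
E: 5  (via D)
J: 5  (via D)
H: 6  (via D)
Shortest route: D → H = 6.

6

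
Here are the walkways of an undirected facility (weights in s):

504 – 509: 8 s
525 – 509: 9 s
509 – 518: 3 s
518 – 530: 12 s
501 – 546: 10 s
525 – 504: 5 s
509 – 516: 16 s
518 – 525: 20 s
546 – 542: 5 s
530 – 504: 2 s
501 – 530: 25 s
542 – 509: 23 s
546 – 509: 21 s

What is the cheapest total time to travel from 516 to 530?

Shortest distances from 516:
516: 0
509: 16  (via 516)
518: 19  (via 509)
504: 24  (via 509)
525: 25  (via 509)
530: 26  (via 504)
Shortest route: 516 → 509 → 504 → 530 = 26 s.

26 s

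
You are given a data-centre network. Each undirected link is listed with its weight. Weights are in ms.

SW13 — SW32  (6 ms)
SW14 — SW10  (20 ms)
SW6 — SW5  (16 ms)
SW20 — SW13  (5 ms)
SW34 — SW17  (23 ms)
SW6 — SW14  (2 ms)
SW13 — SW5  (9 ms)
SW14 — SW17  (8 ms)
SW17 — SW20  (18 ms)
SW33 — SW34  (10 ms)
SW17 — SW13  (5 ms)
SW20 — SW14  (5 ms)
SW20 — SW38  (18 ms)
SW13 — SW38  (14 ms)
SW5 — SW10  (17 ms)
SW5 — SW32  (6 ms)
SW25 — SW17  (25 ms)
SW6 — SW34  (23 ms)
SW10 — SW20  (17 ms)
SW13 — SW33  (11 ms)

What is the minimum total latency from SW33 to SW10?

33 ms

Shortest distances from SW33:
SW33: 0
SW34: 10  (via SW33)
SW13: 11  (via SW33)
SW17: 16  (via SW13)
SW20: 16  (via SW13)
SW32: 17  (via SW13)
SW5: 20  (via SW13)
SW14: 21  (via SW20)
SW6: 23  (via SW14)
SW38: 25  (via SW13)
SW10: 33  (via SW20)
Shortest route: SW33–SW13–SW20–SW10 = 33 ms.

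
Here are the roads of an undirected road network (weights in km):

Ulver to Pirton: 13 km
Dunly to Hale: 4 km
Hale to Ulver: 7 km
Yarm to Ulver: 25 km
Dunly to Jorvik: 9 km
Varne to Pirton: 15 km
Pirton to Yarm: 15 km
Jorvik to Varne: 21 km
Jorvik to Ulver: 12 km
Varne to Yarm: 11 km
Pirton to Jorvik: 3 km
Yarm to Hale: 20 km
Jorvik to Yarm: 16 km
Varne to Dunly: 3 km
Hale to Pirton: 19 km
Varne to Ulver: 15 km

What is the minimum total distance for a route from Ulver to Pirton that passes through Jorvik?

15 km

Best Ulver to Jorvik: Ulver → Jorvik costing 12
Best Jorvik to Pirton: Jorvik → Pirton costing 3
Total via Jorvik: 12 + 3 = 15 km.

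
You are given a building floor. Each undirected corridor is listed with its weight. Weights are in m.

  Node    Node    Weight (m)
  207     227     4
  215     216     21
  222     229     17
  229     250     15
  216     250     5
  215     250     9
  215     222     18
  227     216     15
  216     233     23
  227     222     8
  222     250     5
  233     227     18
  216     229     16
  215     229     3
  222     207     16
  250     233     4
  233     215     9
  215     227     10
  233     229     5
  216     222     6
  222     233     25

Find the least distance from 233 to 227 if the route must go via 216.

Shortest 233→216: 233 → 250 → 216 = 9
Shortest 216→227: 216 → 222 → 227 = 14
Total via 216: 9 + 14 = 23 m.

23 m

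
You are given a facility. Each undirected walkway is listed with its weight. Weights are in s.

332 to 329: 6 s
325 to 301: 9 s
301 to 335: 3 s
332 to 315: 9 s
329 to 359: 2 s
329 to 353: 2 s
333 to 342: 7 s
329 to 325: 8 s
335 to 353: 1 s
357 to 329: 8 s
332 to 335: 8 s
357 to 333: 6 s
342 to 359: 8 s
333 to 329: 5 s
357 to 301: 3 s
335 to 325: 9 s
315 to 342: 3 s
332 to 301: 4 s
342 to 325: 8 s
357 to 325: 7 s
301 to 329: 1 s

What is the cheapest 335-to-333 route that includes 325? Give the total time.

Shortest 335→325: 335–325 = 9
Best 325 to 333: 325–357–333 costing 13
Total via 325: 9 + 13 = 22 s.

22 s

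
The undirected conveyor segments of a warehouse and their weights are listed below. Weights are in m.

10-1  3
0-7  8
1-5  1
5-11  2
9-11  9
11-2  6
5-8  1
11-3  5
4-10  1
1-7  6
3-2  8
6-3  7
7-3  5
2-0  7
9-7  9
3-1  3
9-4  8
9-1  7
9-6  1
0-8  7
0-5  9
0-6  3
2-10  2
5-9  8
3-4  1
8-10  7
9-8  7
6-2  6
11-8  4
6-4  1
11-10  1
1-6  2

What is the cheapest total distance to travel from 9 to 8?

Running Dijkstra from 9:
9: 0
6: 1  (via 9)
4: 2  (via 6)
1: 3  (via 6)
3: 3  (via 4)
10: 3  (via 4)
0: 4  (via 6)
5: 4  (via 1)
11: 4  (via 10)
2: 5  (via 10)
8: 5  (via 5)
Shortest route: 9 → 6 → 1 → 5 → 8 = 5 m.

5 m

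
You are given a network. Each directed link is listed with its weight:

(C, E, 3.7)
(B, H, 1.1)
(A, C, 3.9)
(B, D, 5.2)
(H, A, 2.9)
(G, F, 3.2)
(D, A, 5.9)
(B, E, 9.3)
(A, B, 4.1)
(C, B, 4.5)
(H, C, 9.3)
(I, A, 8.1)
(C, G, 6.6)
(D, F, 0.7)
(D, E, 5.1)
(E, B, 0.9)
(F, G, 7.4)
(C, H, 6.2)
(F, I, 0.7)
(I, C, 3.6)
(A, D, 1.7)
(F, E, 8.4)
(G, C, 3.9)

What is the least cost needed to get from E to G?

Enumerating some paths:
E → B → D → F → G: 0.9+5.2+0.7+7.4 = 14.2
E → B → H → A → C → G: 0.9+1.1+2.9+3.9+6.6 = 15.4
E → B → D → F → I → C → G: 0.9+5.2+0.7+0.7+3.6+6.6 = 17.7
E → B → H → A → D → F → G: 0.9+1.1+2.9+1.7+0.7+7.4 = 14.7
Cheapest is E → B → D → F → G at 14.2.

14.2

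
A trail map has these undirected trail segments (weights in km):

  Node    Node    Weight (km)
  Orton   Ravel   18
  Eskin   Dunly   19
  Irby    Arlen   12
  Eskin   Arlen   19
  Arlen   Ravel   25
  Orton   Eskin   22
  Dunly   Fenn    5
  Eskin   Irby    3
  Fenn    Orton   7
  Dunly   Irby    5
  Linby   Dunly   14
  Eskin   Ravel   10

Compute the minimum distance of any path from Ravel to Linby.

32 km

Settle nodes by increasing distance from Ravel:
Ravel: 0
Eskin: 10  (via Ravel)
Irby: 13  (via Eskin)
Orton: 18  (via Ravel)
Dunly: 18  (via Irby)
Fenn: 23  (via Dunly)
Arlen: 25  (via Ravel)
Linby: 32  (via Dunly)
Shortest route: Ravel → Eskin → Irby → Dunly → Linby = 32 km.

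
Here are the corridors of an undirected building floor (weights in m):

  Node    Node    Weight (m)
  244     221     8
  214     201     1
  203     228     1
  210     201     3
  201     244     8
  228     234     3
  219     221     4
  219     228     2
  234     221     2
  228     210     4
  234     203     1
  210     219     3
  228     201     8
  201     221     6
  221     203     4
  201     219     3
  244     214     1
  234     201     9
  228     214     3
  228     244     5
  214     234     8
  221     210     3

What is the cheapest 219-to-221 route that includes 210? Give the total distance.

Best 219 to 210: 219 → 210 costing 3
Shortest 210→221: 210 → 221 = 3
Total via 210: 3 + 3 = 6 m.

6 m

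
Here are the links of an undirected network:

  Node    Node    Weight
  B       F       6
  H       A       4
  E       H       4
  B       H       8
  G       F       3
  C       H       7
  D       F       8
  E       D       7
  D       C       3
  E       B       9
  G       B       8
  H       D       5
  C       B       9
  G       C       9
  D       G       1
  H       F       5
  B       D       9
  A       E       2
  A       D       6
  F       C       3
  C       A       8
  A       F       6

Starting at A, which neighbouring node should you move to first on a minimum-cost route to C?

C

Enumerating some paths:
A–D–C: 6+3 = 9
A–C: 8 = 8
Cheapest is A–C at 8.
So from A the first move is to C.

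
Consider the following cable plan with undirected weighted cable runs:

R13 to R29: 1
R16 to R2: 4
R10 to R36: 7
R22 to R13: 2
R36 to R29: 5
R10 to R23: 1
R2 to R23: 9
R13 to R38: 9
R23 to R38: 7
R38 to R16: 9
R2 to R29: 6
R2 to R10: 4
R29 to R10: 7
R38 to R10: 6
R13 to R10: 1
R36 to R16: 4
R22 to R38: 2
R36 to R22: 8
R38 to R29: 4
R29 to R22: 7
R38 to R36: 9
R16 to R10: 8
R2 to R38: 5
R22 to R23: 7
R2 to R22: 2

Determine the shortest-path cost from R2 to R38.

4

Compare a few routes:
R2 → R38: 5 = 5
R2 → R10 → R13 → R22 → R38: 4+1+2+2 = 9
R2 → R22 → R38: 2+2 = 4
Cheapest is R2 → R22 → R38 at 4.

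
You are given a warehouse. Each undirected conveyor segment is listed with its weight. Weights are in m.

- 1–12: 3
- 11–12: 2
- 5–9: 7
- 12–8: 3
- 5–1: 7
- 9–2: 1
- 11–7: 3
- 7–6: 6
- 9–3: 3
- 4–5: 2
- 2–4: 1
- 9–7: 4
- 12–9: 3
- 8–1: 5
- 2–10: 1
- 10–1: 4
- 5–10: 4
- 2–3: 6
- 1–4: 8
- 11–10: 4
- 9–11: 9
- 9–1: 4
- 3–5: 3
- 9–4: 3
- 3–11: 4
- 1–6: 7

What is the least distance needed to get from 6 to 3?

Enumerating some paths:
6–1–9–3: 7+4+3 = 14
6–1–12–9–3: 7+3+3+3 = 16
6–1–12–11–3: 7+3+2+4 = 16
6–7–11–3: 6+3+4 = 13
The minimum is 13 m via 6–7–11–3.

13 m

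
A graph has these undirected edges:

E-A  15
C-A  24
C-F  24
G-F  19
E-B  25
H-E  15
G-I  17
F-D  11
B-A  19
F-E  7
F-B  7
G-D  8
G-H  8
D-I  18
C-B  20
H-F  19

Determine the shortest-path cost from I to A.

Settle nodes by increasing distance from I:
I: 0
G: 17  (via I)
D: 18  (via I)
H: 25  (via G)
F: 29  (via D)
B: 36  (via F)
E: 36  (via F)
A: 51  (via E)
Shortest route: I → D → F → E → A = 51.

51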